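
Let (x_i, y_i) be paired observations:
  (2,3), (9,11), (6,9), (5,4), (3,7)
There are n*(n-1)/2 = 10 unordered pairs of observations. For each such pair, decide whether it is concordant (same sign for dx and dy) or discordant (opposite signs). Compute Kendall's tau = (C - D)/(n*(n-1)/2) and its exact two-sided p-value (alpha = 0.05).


Step 1: Enumerate the 10 unordered pairs (i,j) with i<j and classify each by sign(x_j-x_i) * sign(y_j-y_i).
  (1,2):dx=+7,dy=+8->C; (1,3):dx=+4,dy=+6->C; (1,4):dx=+3,dy=+1->C; (1,5):dx=+1,dy=+4->C
  (2,3):dx=-3,dy=-2->C; (2,4):dx=-4,dy=-7->C; (2,5):dx=-6,dy=-4->C; (3,4):dx=-1,dy=-5->C
  (3,5):dx=-3,dy=-2->C; (4,5):dx=-2,dy=+3->D
Step 2: C = 9, D = 1, total pairs = 10.
Step 3: tau = (C - D)/(n(n-1)/2) = (9 - 1)/10 = 0.800000.
Step 4: Exact two-sided p-value (enumerate n! = 120 permutations of y under H0): p = 0.083333.
Step 5: alpha = 0.05. fail to reject H0.

tau_b = 0.8000 (C=9, D=1), p = 0.083333, fail to reject H0.


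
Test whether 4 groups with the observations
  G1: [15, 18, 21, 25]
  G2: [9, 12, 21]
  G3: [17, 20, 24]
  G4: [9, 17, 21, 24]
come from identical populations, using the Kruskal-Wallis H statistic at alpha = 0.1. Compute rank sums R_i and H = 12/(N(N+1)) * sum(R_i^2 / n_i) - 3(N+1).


Step 1: Combine all N = 14 observations and assign midranks.
sorted (value, group, rank): (9,G2,1.5), (9,G4,1.5), (12,G2,3), (15,G1,4), (17,G3,5.5), (17,G4,5.5), (18,G1,7), (20,G3,8), (21,G1,10), (21,G2,10), (21,G4,10), (24,G3,12.5), (24,G4,12.5), (25,G1,14)
Step 2: Sum ranks within each group.
R_1 = 35 (n_1 = 4)
R_2 = 14.5 (n_2 = 3)
R_3 = 26 (n_3 = 3)
R_4 = 29.5 (n_4 = 4)
Step 3: H = 12/(N(N+1)) * sum(R_i^2/n_i) - 3(N+1)
     = 12/(14*15) * (35^2/4 + 14.5^2/3 + 26^2/3 + 29.5^2/4) - 3*15
     = 0.057143 * 819.229 - 45
     = 1.813095.
Step 4: Ties present; correction factor C = 1 - 42/(14^3 - 14) = 0.984615. Corrected H = 1.813095 / 0.984615 = 1.841425.
Step 5: Under H0, H ~ chi^2(3); p-value = 0.605962.
Step 6: alpha = 0.1. fail to reject H0.

H = 1.8414, df = 3, p = 0.605962, fail to reject H0.


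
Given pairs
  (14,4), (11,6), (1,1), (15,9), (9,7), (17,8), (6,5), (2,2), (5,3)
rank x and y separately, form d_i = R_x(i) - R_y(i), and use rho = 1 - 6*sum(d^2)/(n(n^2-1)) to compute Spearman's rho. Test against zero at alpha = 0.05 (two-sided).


Step 1: Rank x and y separately (midranks; no ties here).
rank(x): 14->7, 11->6, 1->1, 15->8, 9->5, 17->9, 6->4, 2->2, 5->3
rank(y): 4->4, 6->6, 1->1, 9->9, 7->7, 8->8, 5->5, 2->2, 3->3
Step 2: d_i = R_x(i) - R_y(i); compute d_i^2.
  (7-4)^2=9, (6-6)^2=0, (1-1)^2=0, (8-9)^2=1, (5-7)^2=4, (9-8)^2=1, (4-5)^2=1, (2-2)^2=0, (3-3)^2=0
sum(d^2) = 16.
Step 3: rho = 1 - 6*16 / (9*(9^2 - 1)) = 1 - 96/720 = 0.866667.
Step 4: Under H0, t = rho * sqrt((n-2)/(1-rho^2)) = 4.5962 ~ t(7).
Step 5: Two-sided p-value from the t-distribution with 7 df = 0.002495.
Step 6: alpha = 0.05. reject H0.

rho = 0.8667, p = 0.002495, reject H0 at alpha = 0.05.


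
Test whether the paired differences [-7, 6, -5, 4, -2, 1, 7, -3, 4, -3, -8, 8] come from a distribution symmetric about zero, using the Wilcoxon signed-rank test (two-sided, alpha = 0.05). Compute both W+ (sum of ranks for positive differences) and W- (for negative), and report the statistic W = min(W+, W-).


Step 1: Drop any zero differences (none here) and take |d_i|.
|d| = [7, 6, 5, 4, 2, 1, 7, 3, 4, 3, 8, 8]
Step 2: Midrank |d_i| (ties get averaged ranks).
ranks: |7|->9.5, |6|->8, |5|->7, |4|->5.5, |2|->2, |1|->1, |7|->9.5, |3|->3.5, |4|->5.5, |3|->3.5, |8|->11.5, |8|->11.5
Step 3: Attach original signs; sum ranks with positive sign and with negative sign.
W+ = 8 + 5.5 + 1 + 9.5 + 5.5 + 11.5 = 41
W- = 9.5 + 7 + 2 + 3.5 + 3.5 + 11.5 = 37
(Check: W+ + W- = 78 should equal n(n+1)/2 = 78.)
Step 4: Test statistic W = min(W+, W-) = 37.
Step 5: Ties in |d|, so use the tie-corrected normal approximation.
        E[W] = n(n+1)/4 = 12*13/4 = 39.
        Tie groups: |d|=3 (t=2), |d|=4 (t=2), |d|=7 (t=2), |d|=8 (t=2); sum(t^3 - t) = 24.
        Var[W] = n(n+1)(2n+1)/24 - sum(t^3-t)/48 = 3900/24 - 24/48 = 162.
        z = (W - E[W]) / sqrt(Var[W]) = (37 - 39) / 12.7279 = -0.1571.
        Two-sided p = 2*Phi(z) = 0.875139.
Step 6: alpha = 0.05. fail to reject H0.

W+ = 41, W- = 37, W = min = 37, p = 0.875139, fail to reject H0.


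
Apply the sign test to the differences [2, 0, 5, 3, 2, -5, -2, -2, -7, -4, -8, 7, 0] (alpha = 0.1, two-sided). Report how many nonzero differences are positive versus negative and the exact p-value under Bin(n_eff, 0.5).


Step 1: Discard zero differences. Original n = 13; n_eff = number of nonzero differences = 11.
Nonzero differences (with sign): +2, +5, +3, +2, -5, -2, -2, -7, -4, -8, +7
Step 2: Count signs: positive = 5, negative = 6.
Step 3: Under H0: P(positive) = 0.5, so the number of positives S ~ Bin(11, 0.5).
Step 4: Two-sided exact p-value = sum of Bin(11,0.5) probabilities at or below the observed probability = 1.000000.
Step 5: alpha = 0.1. fail to reject H0.

n_eff = 11, pos = 5, neg = 6, p = 1.000000, fail to reject H0.


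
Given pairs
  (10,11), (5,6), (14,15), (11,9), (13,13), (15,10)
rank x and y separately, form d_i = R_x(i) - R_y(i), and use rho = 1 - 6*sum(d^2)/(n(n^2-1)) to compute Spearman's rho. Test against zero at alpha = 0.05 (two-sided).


Step 1: Rank x and y separately (midranks; no ties here).
rank(x): 10->2, 5->1, 14->5, 11->3, 13->4, 15->6
rank(y): 11->4, 6->1, 15->6, 9->2, 13->5, 10->3
Step 2: d_i = R_x(i) - R_y(i); compute d_i^2.
  (2-4)^2=4, (1-1)^2=0, (5-6)^2=1, (3-2)^2=1, (4-5)^2=1, (6-3)^2=9
sum(d^2) = 16.
Step 3: rho = 1 - 6*16 / (6*(6^2 - 1)) = 1 - 96/210 = 0.542857.
Step 4: Under H0, t = rho * sqrt((n-2)/(1-rho^2)) = 1.2928 ~ t(4).
Step 5: Two-sided p-value from the t-distribution with 4 df = 0.265703.
Step 6: alpha = 0.05. fail to reject H0.

rho = 0.5429, p = 0.265703, fail to reject H0 at alpha = 0.05.


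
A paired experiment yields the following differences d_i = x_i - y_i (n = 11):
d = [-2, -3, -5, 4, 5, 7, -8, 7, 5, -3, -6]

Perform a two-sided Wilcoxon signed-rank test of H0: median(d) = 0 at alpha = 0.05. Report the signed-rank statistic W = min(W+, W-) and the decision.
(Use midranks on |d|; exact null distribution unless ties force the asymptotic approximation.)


Step 1: Drop any zero differences (none here) and take |d_i|.
|d| = [2, 3, 5, 4, 5, 7, 8, 7, 5, 3, 6]
Step 2: Midrank |d_i| (ties get averaged ranks).
ranks: |2|->1, |3|->2.5, |5|->6, |4|->4, |5|->6, |7|->9.5, |8|->11, |7|->9.5, |5|->6, |3|->2.5, |6|->8
Step 3: Attach original signs; sum ranks with positive sign and with negative sign.
W+ = 4 + 6 + 9.5 + 9.5 + 6 = 35
W- = 1 + 2.5 + 6 + 11 + 2.5 + 8 = 31
(Check: W+ + W- = 66 should equal n(n+1)/2 = 66.)
Step 4: Test statistic W = min(W+, W-) = 31.
Step 5: Ties in |d|, so use the tie-corrected normal approximation.
        E[W] = n(n+1)/4 = 11*12/4 = 33.
        Tie groups: |d|=3 (t=2), |d|=5 (t=3), |d|=7 (t=2); sum(t^3 - t) = 36.
        Var[W] = n(n+1)(2n+1)/24 - sum(t^3-t)/48 = 3036/24 - 36/48 = 125.75.
        z = (W - E[W]) / sqrt(Var[W]) = (31 - 33) / 11.2138 = -0.1784.
        Two-sided p = 2*Phi(z) = 0.858447.
Step 6: alpha = 0.05. fail to reject H0.

W+ = 35, W- = 31, W = min = 31, p = 0.858447, fail to reject H0.


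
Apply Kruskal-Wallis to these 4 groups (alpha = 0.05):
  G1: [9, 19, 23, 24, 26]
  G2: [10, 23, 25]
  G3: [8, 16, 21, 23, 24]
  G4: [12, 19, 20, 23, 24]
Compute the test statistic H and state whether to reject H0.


Step 1: Combine all N = 18 observations and assign midranks.
sorted (value, group, rank): (8,G3,1), (9,G1,2), (10,G2,3), (12,G4,4), (16,G3,5), (19,G1,6.5), (19,G4,6.5), (20,G4,8), (21,G3,9), (23,G1,11.5), (23,G2,11.5), (23,G3,11.5), (23,G4,11.5), (24,G1,15), (24,G3,15), (24,G4,15), (25,G2,17), (26,G1,18)
Step 2: Sum ranks within each group.
R_1 = 53 (n_1 = 5)
R_2 = 31.5 (n_2 = 3)
R_3 = 41.5 (n_3 = 5)
R_4 = 45 (n_4 = 5)
Step 3: H = 12/(N(N+1)) * sum(R_i^2/n_i) - 3(N+1)
     = 12/(18*19) * (53^2/5 + 31.5^2/3 + 41.5^2/5 + 45^2/5) - 3*19
     = 0.035088 * 1642 - 57
     = 0.614035.
Step 4: Ties present; correction factor C = 1 - 90/(18^3 - 18) = 0.984520. Corrected H = 0.614035 / 0.984520 = 0.623690.
Step 5: Under H0, H ~ chi^2(3); p-value = 0.890988.
Step 6: alpha = 0.05. fail to reject H0.

H = 0.6237, df = 3, p = 0.890988, fail to reject H0.


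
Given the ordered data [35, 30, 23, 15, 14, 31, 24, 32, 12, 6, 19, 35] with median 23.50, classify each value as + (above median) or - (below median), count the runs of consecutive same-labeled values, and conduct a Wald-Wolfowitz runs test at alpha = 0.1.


Step 1: Compute median = 23.50; label A = above, B = below.
Labels in order: AABBBAAABBBA  (n_A = 6, n_B = 6)
Step 2: Count runs R = 5.
Step 3: Under H0 (random ordering), E[R] = 2*n_A*n_B/(n_A+n_B) + 1 = 2*6*6/12 + 1 = 7.0000.
        Var[R] = 2*n_A*n_B*(2*n_A*n_B - n_A - n_B) / ((n_A+n_B)^2 * (n_A+n_B-1)) = 4320/1584 = 2.7273.
        SD[R] = 1.6514.
Step 4: Continuity-corrected z = (R + 0.5 - E[R]) / SD[R] = (5 + 0.5 - 7.0000) / 1.6514 = -0.9083.
Step 5: Two-sided p-value via normal approximation = 2*(1 - Phi(|z|)) = 0.363722.
Step 6: alpha = 0.1. fail to reject H0.

R = 5, z = -0.9083, p = 0.363722, fail to reject H0.


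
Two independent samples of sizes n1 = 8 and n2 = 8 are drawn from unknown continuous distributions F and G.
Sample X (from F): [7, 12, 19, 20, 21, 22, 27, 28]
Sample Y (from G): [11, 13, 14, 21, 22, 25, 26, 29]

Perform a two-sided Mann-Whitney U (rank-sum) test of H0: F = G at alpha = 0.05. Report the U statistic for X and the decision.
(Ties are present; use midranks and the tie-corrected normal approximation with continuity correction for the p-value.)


Step 1: Combine and sort all 16 observations; assign midranks.
sorted (value, group): (7,X), (11,Y), (12,X), (13,Y), (14,Y), (19,X), (20,X), (21,X), (21,Y), (22,X), (22,Y), (25,Y), (26,Y), (27,X), (28,X), (29,Y)
ranks: 7->1, 11->2, 12->3, 13->4, 14->5, 19->6, 20->7, 21->8.5, 21->8.5, 22->10.5, 22->10.5, 25->12, 26->13, 27->14, 28->15, 29->16
Step 2: Rank sum for X: R1 = 1 + 3 + 6 + 7 + 8.5 + 10.5 + 14 + 15 = 65.
Step 3: U_X = R1 - n1(n1+1)/2 = 65 - 8*9/2 = 65 - 36 = 29.
       U_Y = n1*n2 - U_X = 64 - 29 = 35.
Step 4: Ties are present, so use the tie-corrected normal approximation (with continuity correction) for the p-value.
Step 5: p-value = 0.792597; compare to alpha = 0.05. fail to reject H0.

U_X = 29, p = 0.792597, fail to reject H0 at alpha = 0.05.


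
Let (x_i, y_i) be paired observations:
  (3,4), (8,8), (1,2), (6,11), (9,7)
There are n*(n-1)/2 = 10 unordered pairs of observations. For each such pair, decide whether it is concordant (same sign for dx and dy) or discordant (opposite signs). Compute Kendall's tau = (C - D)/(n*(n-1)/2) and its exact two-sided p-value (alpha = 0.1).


Step 1: Enumerate the 10 unordered pairs (i,j) with i<j and classify each by sign(x_j-x_i) * sign(y_j-y_i).
  (1,2):dx=+5,dy=+4->C; (1,3):dx=-2,dy=-2->C; (1,4):dx=+3,dy=+7->C; (1,5):dx=+6,dy=+3->C
  (2,3):dx=-7,dy=-6->C; (2,4):dx=-2,dy=+3->D; (2,5):dx=+1,dy=-1->D; (3,4):dx=+5,dy=+9->C
  (3,5):dx=+8,dy=+5->C; (4,5):dx=+3,dy=-4->D
Step 2: C = 7, D = 3, total pairs = 10.
Step 3: tau = (C - D)/(n(n-1)/2) = (7 - 3)/10 = 0.400000.
Step 4: Exact two-sided p-value (enumerate n! = 120 permutations of y under H0): p = 0.483333.
Step 5: alpha = 0.1. fail to reject H0.

tau_b = 0.4000 (C=7, D=3), p = 0.483333, fail to reject H0.


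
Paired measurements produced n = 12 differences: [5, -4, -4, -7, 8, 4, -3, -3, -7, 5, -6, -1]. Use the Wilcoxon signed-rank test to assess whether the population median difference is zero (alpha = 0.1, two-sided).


Step 1: Drop any zero differences (none here) and take |d_i|.
|d| = [5, 4, 4, 7, 8, 4, 3, 3, 7, 5, 6, 1]
Step 2: Midrank |d_i| (ties get averaged ranks).
ranks: |5|->7.5, |4|->5, |4|->5, |7|->10.5, |8|->12, |4|->5, |3|->2.5, |3|->2.5, |7|->10.5, |5|->7.5, |6|->9, |1|->1
Step 3: Attach original signs; sum ranks with positive sign and with negative sign.
W+ = 7.5 + 12 + 5 + 7.5 = 32
W- = 5 + 5 + 10.5 + 2.5 + 2.5 + 10.5 + 9 + 1 = 46
(Check: W+ + W- = 78 should equal n(n+1)/2 = 78.)
Step 4: Test statistic W = min(W+, W-) = 32.
Step 5: Ties in |d|, so use the tie-corrected normal approximation.
        E[W] = n(n+1)/4 = 12*13/4 = 39.
        Tie groups: |d|=3 (t=2), |d|=4 (t=3), |d|=5 (t=2), |d|=7 (t=2); sum(t^3 - t) = 42.
        Var[W] = n(n+1)(2n+1)/24 - sum(t^3-t)/48 = 3900/24 - 42/48 = 161.625.
        z = (W - E[W]) / sqrt(Var[W]) = (32 - 39) / 12.7132 = -0.5506.
        Two-sided p = 2*Phi(z) = 0.581901.
Step 6: alpha = 0.1. fail to reject H0.

W+ = 32, W- = 46, W = min = 32, p = 0.581901, fail to reject H0.


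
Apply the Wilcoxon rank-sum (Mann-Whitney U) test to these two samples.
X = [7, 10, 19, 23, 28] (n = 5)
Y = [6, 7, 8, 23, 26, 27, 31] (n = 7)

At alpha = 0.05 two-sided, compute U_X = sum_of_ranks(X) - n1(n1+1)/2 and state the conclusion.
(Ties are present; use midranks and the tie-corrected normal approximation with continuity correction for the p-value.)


Step 1: Combine and sort all 12 observations; assign midranks.
sorted (value, group): (6,Y), (7,X), (7,Y), (8,Y), (10,X), (19,X), (23,X), (23,Y), (26,Y), (27,Y), (28,X), (31,Y)
ranks: 6->1, 7->2.5, 7->2.5, 8->4, 10->5, 19->6, 23->7.5, 23->7.5, 26->9, 27->10, 28->11, 31->12
Step 2: Rank sum for X: R1 = 2.5 + 5 + 6 + 7.5 + 11 = 32.
Step 3: U_X = R1 - n1(n1+1)/2 = 32 - 5*6/2 = 32 - 15 = 17.
       U_Y = n1*n2 - U_X = 35 - 17 = 18.
Step 4: Ties are present, so use the tie-corrected normal approximation (with continuity correction) for the p-value.
Step 5: p-value = 1.000000; compare to alpha = 0.05. fail to reject H0.

U_X = 17, p = 1.000000, fail to reject H0 at alpha = 0.05.


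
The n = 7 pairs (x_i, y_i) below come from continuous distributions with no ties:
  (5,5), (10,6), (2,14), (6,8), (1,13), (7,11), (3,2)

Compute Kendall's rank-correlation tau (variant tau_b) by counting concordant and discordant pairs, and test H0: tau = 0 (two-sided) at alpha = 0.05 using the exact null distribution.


Step 1: Enumerate the 21 unordered pairs (i,j) with i<j and classify each by sign(x_j-x_i) * sign(y_j-y_i).
  (1,2):dx=+5,dy=+1->C; (1,3):dx=-3,dy=+9->D; (1,4):dx=+1,dy=+3->C; (1,5):dx=-4,dy=+8->D
  (1,6):dx=+2,dy=+6->C; (1,7):dx=-2,dy=-3->C; (2,3):dx=-8,dy=+8->D; (2,4):dx=-4,dy=+2->D
  (2,5):dx=-9,dy=+7->D; (2,6):dx=-3,dy=+5->D; (2,7):dx=-7,dy=-4->C; (3,4):dx=+4,dy=-6->D
  (3,5):dx=-1,dy=-1->C; (3,6):dx=+5,dy=-3->D; (3,7):dx=+1,dy=-12->D; (4,5):dx=-5,dy=+5->D
  (4,6):dx=+1,dy=+3->C; (4,7):dx=-3,dy=-6->C; (5,6):dx=+6,dy=-2->D; (5,7):dx=+2,dy=-11->D
  (6,7):dx=-4,dy=-9->C
Step 2: C = 9, D = 12, total pairs = 21.
Step 3: tau = (C - D)/(n(n-1)/2) = (9 - 12)/21 = -0.142857.
Step 4: Exact two-sided p-value (enumerate n! = 5040 permutations of y under H0): p = 0.772619.
Step 5: alpha = 0.05. fail to reject H0.

tau_b = -0.1429 (C=9, D=12), p = 0.772619, fail to reject H0.


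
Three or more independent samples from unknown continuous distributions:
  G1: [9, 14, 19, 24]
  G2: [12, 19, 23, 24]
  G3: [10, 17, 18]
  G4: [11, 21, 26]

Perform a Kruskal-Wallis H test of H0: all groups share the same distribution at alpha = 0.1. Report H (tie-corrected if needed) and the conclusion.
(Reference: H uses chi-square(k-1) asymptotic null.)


Step 1: Combine all N = 14 observations and assign midranks.
sorted (value, group, rank): (9,G1,1), (10,G3,2), (11,G4,3), (12,G2,4), (14,G1,5), (17,G3,6), (18,G3,7), (19,G1,8.5), (19,G2,8.5), (21,G4,10), (23,G2,11), (24,G1,12.5), (24,G2,12.5), (26,G4,14)
Step 2: Sum ranks within each group.
R_1 = 27 (n_1 = 4)
R_2 = 36 (n_2 = 4)
R_3 = 15 (n_3 = 3)
R_4 = 27 (n_4 = 3)
Step 3: H = 12/(N(N+1)) * sum(R_i^2/n_i) - 3(N+1)
     = 12/(14*15) * (27^2/4 + 36^2/4 + 15^2/3 + 27^2/3) - 3*15
     = 0.057143 * 824.25 - 45
     = 2.100000.
Step 4: Ties present; correction factor C = 1 - 12/(14^3 - 14) = 0.995604. Corrected H = 2.100000 / 0.995604 = 2.109272.
Step 5: Under H0, H ~ chi^2(3); p-value = 0.550039.
Step 6: alpha = 0.1. fail to reject H0.

H = 2.1093, df = 3, p = 0.550039, fail to reject H0.


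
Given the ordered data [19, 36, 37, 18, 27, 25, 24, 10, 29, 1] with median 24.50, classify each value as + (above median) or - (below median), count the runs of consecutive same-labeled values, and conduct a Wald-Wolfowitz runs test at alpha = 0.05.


Step 1: Compute median = 24.50; label A = above, B = below.
Labels in order: BAABAABBAB  (n_A = 5, n_B = 5)
Step 2: Count runs R = 7.
Step 3: Under H0 (random ordering), E[R] = 2*n_A*n_B/(n_A+n_B) + 1 = 2*5*5/10 + 1 = 6.0000.
        Var[R] = 2*n_A*n_B*(2*n_A*n_B - n_A - n_B) / ((n_A+n_B)^2 * (n_A+n_B-1)) = 2000/900 = 2.2222.
        SD[R] = 1.4907.
Step 4: Continuity-corrected z = (R - 0.5 - E[R]) / SD[R] = (7 - 0.5 - 6.0000) / 1.4907 = 0.3354.
Step 5: Two-sided p-value via normal approximation = 2*(1 - Phi(|z|)) = 0.737316.
Step 6: alpha = 0.05. fail to reject H0.

R = 7, z = 0.3354, p = 0.737316, fail to reject H0.


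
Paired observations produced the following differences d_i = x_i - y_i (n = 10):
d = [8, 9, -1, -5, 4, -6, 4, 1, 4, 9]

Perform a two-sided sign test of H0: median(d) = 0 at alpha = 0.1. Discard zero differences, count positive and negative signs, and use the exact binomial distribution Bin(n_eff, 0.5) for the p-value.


Step 1: Discard zero differences. Original n = 10; n_eff = number of nonzero differences = 10.
Nonzero differences (with sign): +8, +9, -1, -5, +4, -6, +4, +1, +4, +9
Step 2: Count signs: positive = 7, negative = 3.
Step 3: Under H0: P(positive) = 0.5, so the number of positives S ~ Bin(10, 0.5).
Step 4: Two-sided exact p-value = sum of Bin(10,0.5) probabilities at or below the observed probability = 0.343750.
Step 5: alpha = 0.1. fail to reject H0.

n_eff = 10, pos = 7, neg = 3, p = 0.343750, fail to reject H0.


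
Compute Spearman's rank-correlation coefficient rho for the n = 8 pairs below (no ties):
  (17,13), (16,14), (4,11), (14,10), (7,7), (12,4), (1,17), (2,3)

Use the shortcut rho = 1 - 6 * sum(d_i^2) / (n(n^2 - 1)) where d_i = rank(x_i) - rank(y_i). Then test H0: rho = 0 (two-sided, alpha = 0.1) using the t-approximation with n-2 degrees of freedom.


Step 1: Rank x and y separately (midranks; no ties here).
rank(x): 17->8, 16->7, 4->3, 14->6, 7->4, 12->5, 1->1, 2->2
rank(y): 13->6, 14->7, 11->5, 10->4, 7->3, 4->2, 17->8, 3->1
Step 2: d_i = R_x(i) - R_y(i); compute d_i^2.
  (8-6)^2=4, (7-7)^2=0, (3-5)^2=4, (6-4)^2=4, (4-3)^2=1, (5-2)^2=9, (1-8)^2=49, (2-1)^2=1
sum(d^2) = 72.
Step 3: rho = 1 - 6*72 / (8*(8^2 - 1)) = 1 - 432/504 = 0.142857.
Step 4: Under H0, t = rho * sqrt((n-2)/(1-rho^2)) = 0.3536 ~ t(6).
Step 5: Two-sided p-value from the t-distribution with 6 df = 0.735765.
Step 6: alpha = 0.1. fail to reject H0.

rho = 0.1429, p = 0.735765, fail to reject H0 at alpha = 0.1.


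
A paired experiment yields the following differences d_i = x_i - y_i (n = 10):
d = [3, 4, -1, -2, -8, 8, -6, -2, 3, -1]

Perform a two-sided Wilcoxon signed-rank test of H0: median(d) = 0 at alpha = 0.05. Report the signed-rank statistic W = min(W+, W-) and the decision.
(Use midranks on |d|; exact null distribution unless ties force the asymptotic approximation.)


Step 1: Drop any zero differences (none here) and take |d_i|.
|d| = [3, 4, 1, 2, 8, 8, 6, 2, 3, 1]
Step 2: Midrank |d_i| (ties get averaged ranks).
ranks: |3|->5.5, |4|->7, |1|->1.5, |2|->3.5, |8|->9.5, |8|->9.5, |6|->8, |2|->3.5, |3|->5.5, |1|->1.5
Step 3: Attach original signs; sum ranks with positive sign and with negative sign.
W+ = 5.5 + 7 + 9.5 + 5.5 = 27.5
W- = 1.5 + 3.5 + 9.5 + 8 + 3.5 + 1.5 = 27.5
(Check: W+ + W- = 55 should equal n(n+1)/2 = 55.)
Step 4: Test statistic W = min(W+, W-) = 27.5.
Step 5: Ties in |d|, so use the tie-corrected normal approximation.
        E[W] = n(n+1)/4 = 10*11/4 = 27.5.
        Tie groups: |d|=1 (t=2), |d|=2 (t=2), |d|=3 (t=2), |d|=8 (t=2); sum(t^3 - t) = 24.
        Var[W] = n(n+1)(2n+1)/24 - sum(t^3-t)/48 = 2310/24 - 24/48 = 95.75.
        z = (W - E[W]) / sqrt(Var[W]) = (27.5 - 27.5) / 9.7852 = 0.0000.
        Two-sided p = 2*Phi(z) = 1.000000.
Step 6: alpha = 0.05. fail to reject H0.

W+ = 27.5, W- = 27.5, W = min = 27.5, p = 1.000000, fail to reject H0.


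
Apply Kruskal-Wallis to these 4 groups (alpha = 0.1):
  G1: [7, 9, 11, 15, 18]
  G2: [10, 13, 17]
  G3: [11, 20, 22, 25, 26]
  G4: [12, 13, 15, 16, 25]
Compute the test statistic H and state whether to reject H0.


Step 1: Combine all N = 18 observations and assign midranks.
sorted (value, group, rank): (7,G1,1), (9,G1,2), (10,G2,3), (11,G1,4.5), (11,G3,4.5), (12,G4,6), (13,G2,7.5), (13,G4,7.5), (15,G1,9.5), (15,G4,9.5), (16,G4,11), (17,G2,12), (18,G1,13), (20,G3,14), (22,G3,15), (25,G3,16.5), (25,G4,16.5), (26,G3,18)
Step 2: Sum ranks within each group.
R_1 = 30 (n_1 = 5)
R_2 = 22.5 (n_2 = 3)
R_3 = 68 (n_3 = 5)
R_4 = 50.5 (n_4 = 5)
Step 3: H = 12/(N(N+1)) * sum(R_i^2/n_i) - 3(N+1)
     = 12/(18*19) * (30^2/5 + 22.5^2/3 + 68^2/5 + 50.5^2/5) - 3*19
     = 0.035088 * 1783.6 - 57
     = 5.582456.
Step 4: Ties present; correction factor C = 1 - 24/(18^3 - 18) = 0.995872. Corrected H = 5.582456 / 0.995872 = 5.605596.
Step 5: Under H0, H ~ chi^2(3); p-value = 0.132457.
Step 6: alpha = 0.1. fail to reject H0.

H = 5.6056, df = 3, p = 0.132457, fail to reject H0.


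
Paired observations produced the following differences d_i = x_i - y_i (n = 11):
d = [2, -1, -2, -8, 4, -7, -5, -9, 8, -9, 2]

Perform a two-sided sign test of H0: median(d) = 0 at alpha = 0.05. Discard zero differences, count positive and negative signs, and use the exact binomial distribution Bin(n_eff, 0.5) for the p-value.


Step 1: Discard zero differences. Original n = 11; n_eff = number of nonzero differences = 11.
Nonzero differences (with sign): +2, -1, -2, -8, +4, -7, -5, -9, +8, -9, +2
Step 2: Count signs: positive = 4, negative = 7.
Step 3: Under H0: P(positive) = 0.5, so the number of positives S ~ Bin(11, 0.5).
Step 4: Two-sided exact p-value = sum of Bin(11,0.5) probabilities at or below the observed probability = 0.548828.
Step 5: alpha = 0.05. fail to reject H0.

n_eff = 11, pos = 4, neg = 7, p = 0.548828, fail to reject H0.


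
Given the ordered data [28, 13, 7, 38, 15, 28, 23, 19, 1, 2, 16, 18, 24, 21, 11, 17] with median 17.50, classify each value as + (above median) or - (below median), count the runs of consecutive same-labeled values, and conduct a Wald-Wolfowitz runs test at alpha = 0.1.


Step 1: Compute median = 17.50; label A = above, B = below.
Labels in order: ABBABAAABBBAAABB  (n_A = 8, n_B = 8)
Step 2: Count runs R = 8.
Step 3: Under H0 (random ordering), E[R] = 2*n_A*n_B/(n_A+n_B) + 1 = 2*8*8/16 + 1 = 9.0000.
        Var[R] = 2*n_A*n_B*(2*n_A*n_B - n_A - n_B) / ((n_A+n_B)^2 * (n_A+n_B-1)) = 14336/3840 = 3.7333.
        SD[R] = 1.9322.
Step 4: Continuity-corrected z = (R + 0.5 - E[R]) / SD[R] = (8 + 0.5 - 9.0000) / 1.9322 = -0.2588.
Step 5: Two-sided p-value via normal approximation = 2*(1 - Phi(|z|)) = 0.795809.
Step 6: alpha = 0.1. fail to reject H0.

R = 8, z = -0.2588, p = 0.795809, fail to reject H0.


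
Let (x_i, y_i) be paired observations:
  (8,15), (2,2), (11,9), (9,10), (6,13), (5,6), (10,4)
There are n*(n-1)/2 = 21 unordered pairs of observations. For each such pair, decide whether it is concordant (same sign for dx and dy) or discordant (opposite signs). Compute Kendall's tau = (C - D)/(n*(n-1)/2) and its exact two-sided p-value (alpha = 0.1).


Step 1: Enumerate the 21 unordered pairs (i,j) with i<j and classify each by sign(x_j-x_i) * sign(y_j-y_i).
  (1,2):dx=-6,dy=-13->C; (1,3):dx=+3,dy=-6->D; (1,4):dx=+1,dy=-5->D; (1,5):dx=-2,dy=-2->C
  (1,6):dx=-3,dy=-9->C; (1,7):dx=+2,dy=-11->D; (2,3):dx=+9,dy=+7->C; (2,4):dx=+7,dy=+8->C
  (2,5):dx=+4,dy=+11->C; (2,6):dx=+3,dy=+4->C; (2,7):dx=+8,dy=+2->C; (3,4):dx=-2,dy=+1->D
  (3,5):dx=-5,dy=+4->D; (3,6):dx=-6,dy=-3->C; (3,7):dx=-1,dy=-5->C; (4,5):dx=-3,dy=+3->D
  (4,6):dx=-4,dy=-4->C; (4,7):dx=+1,dy=-6->D; (5,6):dx=-1,dy=-7->C; (5,7):dx=+4,dy=-9->D
  (6,7):dx=+5,dy=-2->D
Step 2: C = 12, D = 9, total pairs = 21.
Step 3: tau = (C - D)/(n(n-1)/2) = (12 - 9)/21 = 0.142857.
Step 4: Exact two-sided p-value (enumerate n! = 5040 permutations of y under H0): p = 0.772619.
Step 5: alpha = 0.1. fail to reject H0.

tau_b = 0.1429 (C=12, D=9), p = 0.772619, fail to reject H0.


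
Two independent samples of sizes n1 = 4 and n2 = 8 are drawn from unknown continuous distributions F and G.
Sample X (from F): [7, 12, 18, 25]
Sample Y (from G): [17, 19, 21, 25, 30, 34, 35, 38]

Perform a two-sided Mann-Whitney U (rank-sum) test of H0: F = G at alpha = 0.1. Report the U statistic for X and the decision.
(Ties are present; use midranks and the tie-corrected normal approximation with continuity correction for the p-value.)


Step 1: Combine and sort all 12 observations; assign midranks.
sorted (value, group): (7,X), (12,X), (17,Y), (18,X), (19,Y), (21,Y), (25,X), (25,Y), (30,Y), (34,Y), (35,Y), (38,Y)
ranks: 7->1, 12->2, 17->3, 18->4, 19->5, 21->6, 25->7.5, 25->7.5, 30->9, 34->10, 35->11, 38->12
Step 2: Rank sum for X: R1 = 1 + 2 + 4 + 7.5 = 14.5.
Step 3: U_X = R1 - n1(n1+1)/2 = 14.5 - 4*5/2 = 14.5 - 10 = 4.5.
       U_Y = n1*n2 - U_X = 32 - 4.5 = 27.5.
Step 4: Ties are present, so use the tie-corrected normal approximation (with continuity correction) for the p-value.
Step 5: p-value = 0.061271; compare to alpha = 0.1. reject H0.

U_X = 4.5, p = 0.061271, reject H0 at alpha = 0.1.


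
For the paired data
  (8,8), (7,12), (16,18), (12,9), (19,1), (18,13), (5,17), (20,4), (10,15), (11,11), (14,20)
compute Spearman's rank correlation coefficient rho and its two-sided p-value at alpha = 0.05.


Step 1: Rank x and y separately (midranks; no ties here).
rank(x): 8->3, 7->2, 16->8, 12->6, 19->10, 18->9, 5->1, 20->11, 10->4, 11->5, 14->7
rank(y): 8->3, 12->6, 18->10, 9->4, 1->1, 13->7, 17->9, 4->2, 15->8, 11->5, 20->11
Step 2: d_i = R_x(i) - R_y(i); compute d_i^2.
  (3-3)^2=0, (2-6)^2=16, (8-10)^2=4, (6-4)^2=4, (10-1)^2=81, (9-7)^2=4, (1-9)^2=64, (11-2)^2=81, (4-8)^2=16, (5-5)^2=0, (7-11)^2=16
sum(d^2) = 286.
Step 3: rho = 1 - 6*286 / (11*(11^2 - 1)) = 1 - 1716/1320 = -0.300000.
Step 4: Under H0, t = rho * sqrt((n-2)/(1-rho^2)) = -0.9435 ~ t(9).
Step 5: Two-sided p-value from the t-distribution with 9 df = 0.370083.
Step 6: alpha = 0.05. fail to reject H0.

rho = -0.3000, p = 0.370083, fail to reject H0 at alpha = 0.05.


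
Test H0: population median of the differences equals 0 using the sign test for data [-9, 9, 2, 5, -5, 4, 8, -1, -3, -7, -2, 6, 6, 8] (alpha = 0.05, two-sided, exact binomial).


Step 1: Discard zero differences. Original n = 14; n_eff = number of nonzero differences = 14.
Nonzero differences (with sign): -9, +9, +2, +5, -5, +4, +8, -1, -3, -7, -2, +6, +6, +8
Step 2: Count signs: positive = 8, negative = 6.
Step 3: Under H0: P(positive) = 0.5, so the number of positives S ~ Bin(14, 0.5).
Step 4: Two-sided exact p-value = sum of Bin(14,0.5) probabilities at or below the observed probability = 0.790527.
Step 5: alpha = 0.05. fail to reject H0.

n_eff = 14, pos = 8, neg = 6, p = 0.790527, fail to reject H0.


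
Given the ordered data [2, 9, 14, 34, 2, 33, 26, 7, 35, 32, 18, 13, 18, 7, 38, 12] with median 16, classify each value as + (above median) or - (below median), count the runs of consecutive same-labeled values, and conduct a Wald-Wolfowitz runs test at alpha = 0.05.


Step 1: Compute median = 16; label A = above, B = below.
Labels in order: BBBABAABAAABABAB  (n_A = 8, n_B = 8)
Step 2: Count runs R = 11.
Step 3: Under H0 (random ordering), E[R] = 2*n_A*n_B/(n_A+n_B) + 1 = 2*8*8/16 + 1 = 9.0000.
        Var[R] = 2*n_A*n_B*(2*n_A*n_B - n_A - n_B) / ((n_A+n_B)^2 * (n_A+n_B-1)) = 14336/3840 = 3.7333.
        SD[R] = 1.9322.
Step 4: Continuity-corrected z = (R - 0.5 - E[R]) / SD[R] = (11 - 0.5 - 9.0000) / 1.9322 = 0.7763.
Step 5: Two-sided p-value via normal approximation = 2*(1 - Phi(|z|)) = 0.437558.
Step 6: alpha = 0.05. fail to reject H0.

R = 11, z = 0.7763, p = 0.437558, fail to reject H0.


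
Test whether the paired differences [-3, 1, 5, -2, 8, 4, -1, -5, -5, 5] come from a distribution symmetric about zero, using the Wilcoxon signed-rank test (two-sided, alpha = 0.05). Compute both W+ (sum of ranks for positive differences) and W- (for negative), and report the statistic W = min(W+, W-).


Step 1: Drop any zero differences (none here) and take |d_i|.
|d| = [3, 1, 5, 2, 8, 4, 1, 5, 5, 5]
Step 2: Midrank |d_i| (ties get averaged ranks).
ranks: |3|->4, |1|->1.5, |5|->7.5, |2|->3, |8|->10, |4|->5, |1|->1.5, |5|->7.5, |5|->7.5, |5|->7.5
Step 3: Attach original signs; sum ranks with positive sign and with negative sign.
W+ = 1.5 + 7.5 + 10 + 5 + 7.5 = 31.5
W- = 4 + 3 + 1.5 + 7.5 + 7.5 = 23.5
(Check: W+ + W- = 55 should equal n(n+1)/2 = 55.)
Step 4: Test statistic W = min(W+, W-) = 23.5.
Step 5: Ties in |d|, so use the tie-corrected normal approximation.
        E[W] = n(n+1)/4 = 10*11/4 = 27.5.
        Tie groups: |d|=1 (t=2), |d|=5 (t=4); sum(t^3 - t) = 66.
        Var[W] = n(n+1)(2n+1)/24 - sum(t^3-t)/48 = 2310/24 - 66/48 = 94.875.
        z = (W - E[W]) / sqrt(Var[W]) = (23.5 - 27.5) / 9.7404 = -0.4107.
        Two-sided p = 2*Phi(z) = 0.681321.
Step 6: alpha = 0.05. fail to reject H0.

W+ = 31.5, W- = 23.5, W = min = 23.5, p = 0.681321, fail to reject H0.


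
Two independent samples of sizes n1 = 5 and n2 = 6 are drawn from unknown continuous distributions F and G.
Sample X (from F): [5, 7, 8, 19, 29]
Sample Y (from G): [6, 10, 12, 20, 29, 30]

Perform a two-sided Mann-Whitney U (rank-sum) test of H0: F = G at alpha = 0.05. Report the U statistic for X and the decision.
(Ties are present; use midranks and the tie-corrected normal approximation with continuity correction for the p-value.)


Step 1: Combine and sort all 11 observations; assign midranks.
sorted (value, group): (5,X), (6,Y), (7,X), (8,X), (10,Y), (12,Y), (19,X), (20,Y), (29,X), (29,Y), (30,Y)
ranks: 5->1, 6->2, 7->3, 8->4, 10->5, 12->6, 19->7, 20->8, 29->9.5, 29->9.5, 30->11
Step 2: Rank sum for X: R1 = 1 + 3 + 4 + 7 + 9.5 = 24.5.
Step 3: U_X = R1 - n1(n1+1)/2 = 24.5 - 5*6/2 = 24.5 - 15 = 9.5.
       U_Y = n1*n2 - U_X = 30 - 9.5 = 20.5.
Step 4: Ties are present, so use the tie-corrected normal approximation (with continuity correction) for the p-value.
Step 5: p-value = 0.360216; compare to alpha = 0.05. fail to reject H0.

U_X = 9.5, p = 0.360216, fail to reject H0 at alpha = 0.05.


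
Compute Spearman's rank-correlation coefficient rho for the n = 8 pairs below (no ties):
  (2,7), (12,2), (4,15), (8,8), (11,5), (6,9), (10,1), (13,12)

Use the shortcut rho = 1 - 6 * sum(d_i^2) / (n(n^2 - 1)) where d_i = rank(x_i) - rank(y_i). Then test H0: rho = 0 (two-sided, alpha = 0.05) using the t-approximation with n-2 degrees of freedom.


Step 1: Rank x and y separately (midranks; no ties here).
rank(x): 2->1, 12->7, 4->2, 8->4, 11->6, 6->3, 10->5, 13->8
rank(y): 7->4, 2->2, 15->8, 8->5, 5->3, 9->6, 1->1, 12->7
Step 2: d_i = R_x(i) - R_y(i); compute d_i^2.
  (1-4)^2=9, (7-2)^2=25, (2-8)^2=36, (4-5)^2=1, (6-3)^2=9, (3-6)^2=9, (5-1)^2=16, (8-7)^2=1
sum(d^2) = 106.
Step 3: rho = 1 - 6*106 / (8*(8^2 - 1)) = 1 - 636/504 = -0.261905.
Step 4: Under H0, t = rho * sqrt((n-2)/(1-rho^2)) = -0.6647 ~ t(6).
Step 5: Two-sided p-value from the t-distribution with 6 df = 0.530923.
Step 6: alpha = 0.05. fail to reject H0.

rho = -0.2619, p = 0.530923, fail to reject H0 at alpha = 0.05.


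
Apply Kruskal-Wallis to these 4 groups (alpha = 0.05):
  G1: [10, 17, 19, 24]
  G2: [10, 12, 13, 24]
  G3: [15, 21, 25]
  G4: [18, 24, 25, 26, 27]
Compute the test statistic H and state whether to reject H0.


Step 1: Combine all N = 16 observations and assign midranks.
sorted (value, group, rank): (10,G1,1.5), (10,G2,1.5), (12,G2,3), (13,G2,4), (15,G3,5), (17,G1,6), (18,G4,7), (19,G1,8), (21,G3,9), (24,G1,11), (24,G2,11), (24,G4,11), (25,G3,13.5), (25,G4,13.5), (26,G4,15), (27,G4,16)
Step 2: Sum ranks within each group.
R_1 = 26.5 (n_1 = 4)
R_2 = 19.5 (n_2 = 4)
R_3 = 27.5 (n_3 = 3)
R_4 = 62.5 (n_4 = 5)
Step 3: H = 12/(N(N+1)) * sum(R_i^2/n_i) - 3(N+1)
     = 12/(16*17) * (26.5^2/4 + 19.5^2/4 + 27.5^2/3 + 62.5^2/5) - 3*17
     = 0.044118 * 1303.96 - 51
     = 6.527574.
Step 4: Ties present; correction factor C = 1 - 36/(16^3 - 16) = 0.991176. Corrected H = 6.527574 / 0.991176 = 6.585682.
Step 5: Under H0, H ~ chi^2(3); p-value = 0.086344.
Step 6: alpha = 0.05. fail to reject H0.

H = 6.5857, df = 3, p = 0.086344, fail to reject H0.


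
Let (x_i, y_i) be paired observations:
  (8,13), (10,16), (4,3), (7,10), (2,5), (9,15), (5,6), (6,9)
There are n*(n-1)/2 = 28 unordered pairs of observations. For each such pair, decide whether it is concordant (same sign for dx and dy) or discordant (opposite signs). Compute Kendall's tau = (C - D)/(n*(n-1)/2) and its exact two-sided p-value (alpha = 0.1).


Step 1: Enumerate the 28 unordered pairs (i,j) with i<j and classify each by sign(x_j-x_i) * sign(y_j-y_i).
  (1,2):dx=+2,dy=+3->C; (1,3):dx=-4,dy=-10->C; (1,4):dx=-1,dy=-3->C; (1,5):dx=-6,dy=-8->C
  (1,6):dx=+1,dy=+2->C; (1,7):dx=-3,dy=-7->C; (1,8):dx=-2,dy=-4->C; (2,3):dx=-6,dy=-13->C
  (2,4):dx=-3,dy=-6->C; (2,5):dx=-8,dy=-11->C; (2,6):dx=-1,dy=-1->C; (2,7):dx=-5,dy=-10->C
  (2,8):dx=-4,dy=-7->C; (3,4):dx=+3,dy=+7->C; (3,5):dx=-2,dy=+2->D; (3,6):dx=+5,dy=+12->C
  (3,7):dx=+1,dy=+3->C; (3,8):dx=+2,dy=+6->C; (4,5):dx=-5,dy=-5->C; (4,6):dx=+2,dy=+5->C
  (4,7):dx=-2,dy=-4->C; (4,8):dx=-1,dy=-1->C; (5,6):dx=+7,dy=+10->C; (5,7):dx=+3,dy=+1->C
  (5,8):dx=+4,dy=+4->C; (6,7):dx=-4,dy=-9->C; (6,8):dx=-3,dy=-6->C; (7,8):dx=+1,dy=+3->C
Step 2: C = 27, D = 1, total pairs = 28.
Step 3: tau = (C - D)/(n(n-1)/2) = (27 - 1)/28 = 0.928571.
Step 4: Exact two-sided p-value (enumerate n! = 40320 permutations of y under H0): p = 0.000397.
Step 5: alpha = 0.1. reject H0.

tau_b = 0.9286 (C=27, D=1), p = 0.000397, reject H0.


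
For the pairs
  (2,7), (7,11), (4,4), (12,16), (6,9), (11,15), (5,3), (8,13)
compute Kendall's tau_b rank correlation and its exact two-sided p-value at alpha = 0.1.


Step 1: Enumerate the 28 unordered pairs (i,j) with i<j and classify each by sign(x_j-x_i) * sign(y_j-y_i).
  (1,2):dx=+5,dy=+4->C; (1,3):dx=+2,dy=-3->D; (1,4):dx=+10,dy=+9->C; (1,5):dx=+4,dy=+2->C
  (1,6):dx=+9,dy=+8->C; (1,7):dx=+3,dy=-4->D; (1,8):dx=+6,dy=+6->C; (2,3):dx=-3,dy=-7->C
  (2,4):dx=+5,dy=+5->C; (2,5):dx=-1,dy=-2->C; (2,6):dx=+4,dy=+4->C; (2,7):dx=-2,dy=-8->C
  (2,8):dx=+1,dy=+2->C; (3,4):dx=+8,dy=+12->C; (3,5):dx=+2,dy=+5->C; (3,6):dx=+7,dy=+11->C
  (3,7):dx=+1,dy=-1->D; (3,8):dx=+4,dy=+9->C; (4,5):dx=-6,dy=-7->C; (4,6):dx=-1,dy=-1->C
  (4,7):dx=-7,dy=-13->C; (4,8):dx=-4,dy=-3->C; (5,6):dx=+5,dy=+6->C; (5,7):dx=-1,dy=-6->C
  (5,8):dx=+2,dy=+4->C; (6,7):dx=-6,dy=-12->C; (6,8):dx=-3,dy=-2->C; (7,8):dx=+3,dy=+10->C
Step 2: C = 25, D = 3, total pairs = 28.
Step 3: tau = (C - D)/(n(n-1)/2) = (25 - 3)/28 = 0.785714.
Step 4: Exact two-sided p-value (enumerate n! = 40320 permutations of y under H0): p = 0.005506.
Step 5: alpha = 0.1. reject H0.

tau_b = 0.7857 (C=25, D=3), p = 0.005506, reject H0.


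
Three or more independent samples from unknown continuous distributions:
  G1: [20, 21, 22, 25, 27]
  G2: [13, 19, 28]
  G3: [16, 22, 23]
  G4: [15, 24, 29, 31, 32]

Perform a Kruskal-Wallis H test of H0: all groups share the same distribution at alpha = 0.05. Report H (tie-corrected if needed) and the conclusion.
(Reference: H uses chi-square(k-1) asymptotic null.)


Step 1: Combine all N = 16 observations and assign midranks.
sorted (value, group, rank): (13,G2,1), (15,G4,2), (16,G3,3), (19,G2,4), (20,G1,5), (21,G1,6), (22,G1,7.5), (22,G3,7.5), (23,G3,9), (24,G4,10), (25,G1,11), (27,G1,12), (28,G2,13), (29,G4,14), (31,G4,15), (32,G4,16)
Step 2: Sum ranks within each group.
R_1 = 41.5 (n_1 = 5)
R_2 = 18 (n_2 = 3)
R_3 = 19.5 (n_3 = 3)
R_4 = 57 (n_4 = 5)
Step 3: H = 12/(N(N+1)) * sum(R_i^2/n_i) - 3(N+1)
     = 12/(16*17) * (41.5^2/5 + 18^2/3 + 19.5^2/3 + 57^2/5) - 3*17
     = 0.044118 * 1229 - 51
     = 3.220588.
Step 4: Ties present; correction factor C = 1 - 6/(16^3 - 16) = 0.998529. Corrected H = 3.220588 / 0.998529 = 3.225331.
Step 5: Under H0, H ~ chi^2(3); p-value = 0.358171.
Step 6: alpha = 0.05. fail to reject H0.

H = 3.2253, df = 3, p = 0.358171, fail to reject H0.


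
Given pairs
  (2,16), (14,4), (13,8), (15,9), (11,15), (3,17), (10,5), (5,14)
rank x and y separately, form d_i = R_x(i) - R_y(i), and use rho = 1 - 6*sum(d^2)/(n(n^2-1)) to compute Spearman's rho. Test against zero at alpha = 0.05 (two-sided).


Step 1: Rank x and y separately (midranks; no ties here).
rank(x): 2->1, 14->7, 13->6, 15->8, 11->5, 3->2, 10->4, 5->3
rank(y): 16->7, 4->1, 8->3, 9->4, 15->6, 17->8, 5->2, 14->5
Step 2: d_i = R_x(i) - R_y(i); compute d_i^2.
  (1-7)^2=36, (7-1)^2=36, (6-3)^2=9, (8-4)^2=16, (5-6)^2=1, (2-8)^2=36, (4-2)^2=4, (3-5)^2=4
sum(d^2) = 142.
Step 3: rho = 1 - 6*142 / (8*(8^2 - 1)) = 1 - 852/504 = -0.690476.
Step 4: Under H0, t = rho * sqrt((n-2)/(1-rho^2)) = -2.3382 ~ t(6).
Step 5: Two-sided p-value from the t-distribution with 6 df = 0.057990.
Step 6: alpha = 0.05. fail to reject H0.

rho = -0.6905, p = 0.057990, fail to reject H0 at alpha = 0.05.


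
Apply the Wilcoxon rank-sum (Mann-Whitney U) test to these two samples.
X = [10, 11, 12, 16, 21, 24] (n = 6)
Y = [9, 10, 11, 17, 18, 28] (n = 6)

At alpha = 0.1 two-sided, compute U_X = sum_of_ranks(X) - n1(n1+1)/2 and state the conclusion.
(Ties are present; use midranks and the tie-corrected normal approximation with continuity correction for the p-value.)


Step 1: Combine and sort all 12 observations; assign midranks.
sorted (value, group): (9,Y), (10,X), (10,Y), (11,X), (11,Y), (12,X), (16,X), (17,Y), (18,Y), (21,X), (24,X), (28,Y)
ranks: 9->1, 10->2.5, 10->2.5, 11->4.5, 11->4.5, 12->6, 16->7, 17->8, 18->9, 21->10, 24->11, 28->12
Step 2: Rank sum for X: R1 = 2.5 + 4.5 + 6 + 7 + 10 + 11 = 41.
Step 3: U_X = R1 - n1(n1+1)/2 = 41 - 6*7/2 = 41 - 21 = 20.
       U_Y = n1*n2 - U_X = 36 - 20 = 16.
Step 4: Ties are present, so use the tie-corrected normal approximation (with continuity correction) for the p-value.
Step 5: p-value = 0.809527; compare to alpha = 0.1. fail to reject H0.

U_X = 20, p = 0.809527, fail to reject H0 at alpha = 0.1.


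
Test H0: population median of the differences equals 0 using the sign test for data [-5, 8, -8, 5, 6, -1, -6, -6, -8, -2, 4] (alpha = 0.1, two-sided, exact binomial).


Step 1: Discard zero differences. Original n = 11; n_eff = number of nonzero differences = 11.
Nonzero differences (with sign): -5, +8, -8, +5, +6, -1, -6, -6, -8, -2, +4
Step 2: Count signs: positive = 4, negative = 7.
Step 3: Under H0: P(positive) = 0.5, so the number of positives S ~ Bin(11, 0.5).
Step 4: Two-sided exact p-value = sum of Bin(11,0.5) probabilities at or below the observed probability = 0.548828.
Step 5: alpha = 0.1. fail to reject H0.

n_eff = 11, pos = 4, neg = 7, p = 0.548828, fail to reject H0.


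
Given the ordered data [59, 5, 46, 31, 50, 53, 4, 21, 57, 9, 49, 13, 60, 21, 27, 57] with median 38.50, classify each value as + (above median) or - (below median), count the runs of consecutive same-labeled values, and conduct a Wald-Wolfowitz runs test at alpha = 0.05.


Step 1: Compute median = 38.50; label A = above, B = below.
Labels in order: ABABAABBABABABBA  (n_A = 8, n_B = 8)
Step 2: Count runs R = 13.
Step 3: Under H0 (random ordering), E[R] = 2*n_A*n_B/(n_A+n_B) + 1 = 2*8*8/16 + 1 = 9.0000.
        Var[R] = 2*n_A*n_B*(2*n_A*n_B - n_A - n_B) / ((n_A+n_B)^2 * (n_A+n_B-1)) = 14336/3840 = 3.7333.
        SD[R] = 1.9322.
Step 4: Continuity-corrected z = (R - 0.5 - E[R]) / SD[R] = (13 - 0.5 - 9.0000) / 1.9322 = 1.8114.
Step 5: Two-sided p-value via normal approximation = 2*(1 - Phi(|z|)) = 0.070076.
Step 6: alpha = 0.05. fail to reject H0.

R = 13, z = 1.8114, p = 0.070076, fail to reject H0.


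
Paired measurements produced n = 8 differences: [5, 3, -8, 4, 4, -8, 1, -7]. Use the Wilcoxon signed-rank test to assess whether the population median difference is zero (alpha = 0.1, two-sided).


Step 1: Drop any zero differences (none here) and take |d_i|.
|d| = [5, 3, 8, 4, 4, 8, 1, 7]
Step 2: Midrank |d_i| (ties get averaged ranks).
ranks: |5|->5, |3|->2, |8|->7.5, |4|->3.5, |4|->3.5, |8|->7.5, |1|->1, |7|->6
Step 3: Attach original signs; sum ranks with positive sign and with negative sign.
W+ = 5 + 2 + 3.5 + 3.5 + 1 = 15
W- = 7.5 + 7.5 + 6 = 21
(Check: W+ + W- = 36 should equal n(n+1)/2 = 36.)
Step 4: Test statistic W = min(W+, W-) = 15.
Step 5: Ties in |d|, so use the tie-corrected normal approximation.
        E[W] = n(n+1)/4 = 8*9/4 = 18.
        Tie groups: |d|=4 (t=2), |d|=8 (t=2); sum(t^3 - t) = 12.
        Var[W] = n(n+1)(2n+1)/24 - sum(t^3-t)/48 = 1224/24 - 12/48 = 50.75.
        z = (W - E[W]) / sqrt(Var[W]) = (15 - 18) / 7.1239 = -0.4211.
        Two-sided p = 2*Phi(z) = 0.673669.
Step 6: alpha = 0.1. fail to reject H0.

W+ = 15, W- = 21, W = min = 15, p = 0.673669, fail to reject H0.
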